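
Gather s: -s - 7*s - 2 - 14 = -8*s - 16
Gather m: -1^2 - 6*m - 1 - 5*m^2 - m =-5*m^2 - 7*m - 2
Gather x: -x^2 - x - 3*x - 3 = -x^2 - 4*x - 3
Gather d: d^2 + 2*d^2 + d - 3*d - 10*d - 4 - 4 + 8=3*d^2 - 12*d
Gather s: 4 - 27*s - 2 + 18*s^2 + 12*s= 18*s^2 - 15*s + 2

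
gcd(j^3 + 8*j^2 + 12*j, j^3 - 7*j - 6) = j + 2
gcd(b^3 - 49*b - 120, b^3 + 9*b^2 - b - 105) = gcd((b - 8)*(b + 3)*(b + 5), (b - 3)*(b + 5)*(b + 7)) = b + 5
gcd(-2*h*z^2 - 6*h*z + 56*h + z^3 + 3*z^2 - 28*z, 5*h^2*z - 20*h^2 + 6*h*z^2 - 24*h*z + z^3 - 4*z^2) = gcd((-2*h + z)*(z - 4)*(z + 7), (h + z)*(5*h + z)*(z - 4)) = z - 4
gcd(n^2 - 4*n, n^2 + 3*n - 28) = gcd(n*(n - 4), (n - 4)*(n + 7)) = n - 4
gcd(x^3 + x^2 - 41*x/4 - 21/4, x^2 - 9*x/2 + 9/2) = x - 3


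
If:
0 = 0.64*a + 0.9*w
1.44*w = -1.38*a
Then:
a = 0.00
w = 0.00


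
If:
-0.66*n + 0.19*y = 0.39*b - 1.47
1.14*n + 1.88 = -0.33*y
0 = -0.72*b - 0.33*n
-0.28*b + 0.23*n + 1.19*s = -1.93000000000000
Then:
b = -0.16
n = 0.34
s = -1.72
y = -6.87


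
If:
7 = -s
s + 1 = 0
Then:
No Solution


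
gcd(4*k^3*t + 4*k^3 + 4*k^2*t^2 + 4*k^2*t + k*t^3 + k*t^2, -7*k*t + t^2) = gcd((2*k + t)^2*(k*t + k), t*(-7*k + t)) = 1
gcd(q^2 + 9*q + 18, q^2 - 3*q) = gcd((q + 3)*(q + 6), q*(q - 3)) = 1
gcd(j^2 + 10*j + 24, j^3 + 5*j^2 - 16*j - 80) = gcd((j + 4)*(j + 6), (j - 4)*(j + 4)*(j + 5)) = j + 4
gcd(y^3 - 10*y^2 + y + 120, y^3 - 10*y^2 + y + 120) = y^3 - 10*y^2 + y + 120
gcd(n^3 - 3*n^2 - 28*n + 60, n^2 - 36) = n - 6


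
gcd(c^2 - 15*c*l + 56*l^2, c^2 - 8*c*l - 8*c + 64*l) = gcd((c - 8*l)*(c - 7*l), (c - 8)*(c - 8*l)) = c - 8*l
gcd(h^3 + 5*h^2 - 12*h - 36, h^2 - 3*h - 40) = 1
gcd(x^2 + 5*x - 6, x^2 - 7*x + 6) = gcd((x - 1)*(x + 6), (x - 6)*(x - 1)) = x - 1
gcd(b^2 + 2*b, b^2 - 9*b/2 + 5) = 1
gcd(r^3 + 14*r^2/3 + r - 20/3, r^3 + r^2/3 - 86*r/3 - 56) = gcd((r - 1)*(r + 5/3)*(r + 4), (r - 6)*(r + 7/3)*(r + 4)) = r + 4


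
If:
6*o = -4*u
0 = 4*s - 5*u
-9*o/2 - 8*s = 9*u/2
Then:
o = 0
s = 0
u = 0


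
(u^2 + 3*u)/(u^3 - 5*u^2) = (u + 3)/(u*(u - 5))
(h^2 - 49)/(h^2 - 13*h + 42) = (h + 7)/(h - 6)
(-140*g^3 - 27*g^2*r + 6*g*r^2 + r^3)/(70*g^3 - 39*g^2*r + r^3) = (4*g + r)/(-2*g + r)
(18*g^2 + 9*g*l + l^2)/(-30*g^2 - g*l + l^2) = (-18*g^2 - 9*g*l - l^2)/(30*g^2 + g*l - l^2)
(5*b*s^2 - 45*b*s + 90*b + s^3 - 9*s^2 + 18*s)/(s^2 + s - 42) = (5*b*s - 15*b + s^2 - 3*s)/(s + 7)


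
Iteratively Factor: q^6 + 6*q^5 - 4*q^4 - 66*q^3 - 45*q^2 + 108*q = (q - 3)*(q^5 + 9*q^4 + 23*q^3 + 3*q^2 - 36*q) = q*(q - 3)*(q^4 + 9*q^3 + 23*q^2 + 3*q - 36) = q*(q - 3)*(q + 3)*(q^3 + 6*q^2 + 5*q - 12) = q*(q - 3)*(q - 1)*(q + 3)*(q^2 + 7*q + 12) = q*(q - 3)*(q - 1)*(q + 3)*(q + 4)*(q + 3)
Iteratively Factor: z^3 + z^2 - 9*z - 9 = (z + 3)*(z^2 - 2*z - 3) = (z + 1)*(z + 3)*(z - 3)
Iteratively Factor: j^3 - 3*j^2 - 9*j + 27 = (j - 3)*(j^2 - 9) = (j - 3)^2*(j + 3)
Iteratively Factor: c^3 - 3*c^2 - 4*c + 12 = (c - 2)*(c^2 - c - 6) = (c - 3)*(c - 2)*(c + 2)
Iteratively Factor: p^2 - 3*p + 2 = (p - 2)*(p - 1)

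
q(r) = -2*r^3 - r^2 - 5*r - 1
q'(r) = -6*r^2 - 2*r - 5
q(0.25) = -2.34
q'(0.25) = -5.88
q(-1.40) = 9.53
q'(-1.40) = -13.96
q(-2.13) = 24.44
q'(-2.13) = -27.96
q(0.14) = -1.73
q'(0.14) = -5.40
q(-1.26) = 7.71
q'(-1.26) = -12.01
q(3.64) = -128.91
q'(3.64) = -91.78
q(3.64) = -128.91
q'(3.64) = -91.78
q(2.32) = -42.96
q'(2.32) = -41.93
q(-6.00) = 425.00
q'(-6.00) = -209.00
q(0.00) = -1.00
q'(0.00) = -5.00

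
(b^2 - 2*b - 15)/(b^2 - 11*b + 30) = (b + 3)/(b - 6)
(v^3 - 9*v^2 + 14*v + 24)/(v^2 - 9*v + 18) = (v^2 - 3*v - 4)/(v - 3)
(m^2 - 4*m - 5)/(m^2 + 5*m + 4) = (m - 5)/(m + 4)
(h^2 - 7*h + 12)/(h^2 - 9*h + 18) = (h - 4)/(h - 6)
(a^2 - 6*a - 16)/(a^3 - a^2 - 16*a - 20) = (a - 8)/(a^2 - 3*a - 10)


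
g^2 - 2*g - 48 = (g - 8)*(g + 6)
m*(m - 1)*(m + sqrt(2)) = m^3 - m^2 + sqrt(2)*m^2 - sqrt(2)*m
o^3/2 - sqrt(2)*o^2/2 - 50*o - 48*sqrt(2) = (o/2 + sqrt(2)/2)*(o - 8*sqrt(2))*(o + 6*sqrt(2))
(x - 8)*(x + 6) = x^2 - 2*x - 48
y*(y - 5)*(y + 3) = y^3 - 2*y^2 - 15*y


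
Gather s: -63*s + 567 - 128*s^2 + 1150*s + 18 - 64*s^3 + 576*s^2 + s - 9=-64*s^3 + 448*s^2 + 1088*s + 576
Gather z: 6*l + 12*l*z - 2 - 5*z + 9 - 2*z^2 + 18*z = 6*l - 2*z^2 + z*(12*l + 13) + 7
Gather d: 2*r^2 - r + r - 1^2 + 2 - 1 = 2*r^2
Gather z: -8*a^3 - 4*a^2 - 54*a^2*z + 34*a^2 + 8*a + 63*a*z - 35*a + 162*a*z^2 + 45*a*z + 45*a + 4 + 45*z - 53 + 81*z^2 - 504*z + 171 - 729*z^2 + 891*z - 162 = -8*a^3 + 30*a^2 + 18*a + z^2*(162*a - 648) + z*(-54*a^2 + 108*a + 432) - 40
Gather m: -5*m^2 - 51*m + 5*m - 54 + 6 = -5*m^2 - 46*m - 48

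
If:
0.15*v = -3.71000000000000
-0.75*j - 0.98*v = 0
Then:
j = 32.32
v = -24.73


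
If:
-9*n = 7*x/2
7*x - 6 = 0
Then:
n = -1/3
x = 6/7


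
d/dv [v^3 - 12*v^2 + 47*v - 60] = 3*v^2 - 24*v + 47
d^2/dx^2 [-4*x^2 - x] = -8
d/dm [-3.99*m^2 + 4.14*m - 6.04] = 4.14 - 7.98*m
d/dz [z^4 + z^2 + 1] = 4*z^3 + 2*z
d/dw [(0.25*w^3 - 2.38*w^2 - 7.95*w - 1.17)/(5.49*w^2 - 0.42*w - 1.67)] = (1.3725*w^4 - 0.210000000000001*w^3 + 43.3926*w^2 + 20.7958*w + 12.7851)/(30.1401*w^4 - 4.6116*w^3 - 18.1602*w^2 + 1.4028*w + 2.7889)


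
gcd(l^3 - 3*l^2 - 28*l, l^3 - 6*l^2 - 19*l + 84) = l^2 - 3*l - 28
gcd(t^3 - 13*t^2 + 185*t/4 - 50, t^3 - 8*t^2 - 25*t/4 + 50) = t^2 - 21*t/2 + 20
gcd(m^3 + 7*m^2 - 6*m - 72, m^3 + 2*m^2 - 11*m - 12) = m^2 + m - 12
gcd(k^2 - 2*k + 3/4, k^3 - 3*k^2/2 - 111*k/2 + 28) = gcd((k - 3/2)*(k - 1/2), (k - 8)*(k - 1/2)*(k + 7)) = k - 1/2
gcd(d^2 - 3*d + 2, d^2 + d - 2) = d - 1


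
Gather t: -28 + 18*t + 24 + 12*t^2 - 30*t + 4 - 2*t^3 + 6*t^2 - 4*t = -2*t^3 + 18*t^2 - 16*t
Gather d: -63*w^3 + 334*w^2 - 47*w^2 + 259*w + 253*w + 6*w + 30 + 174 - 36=-63*w^3 + 287*w^2 + 518*w + 168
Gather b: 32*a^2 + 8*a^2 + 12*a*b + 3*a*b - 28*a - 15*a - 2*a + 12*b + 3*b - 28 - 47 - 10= 40*a^2 - 45*a + b*(15*a + 15) - 85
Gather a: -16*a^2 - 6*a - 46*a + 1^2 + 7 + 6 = -16*a^2 - 52*a + 14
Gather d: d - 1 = d - 1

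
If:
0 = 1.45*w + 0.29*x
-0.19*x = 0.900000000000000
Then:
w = 0.95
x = -4.74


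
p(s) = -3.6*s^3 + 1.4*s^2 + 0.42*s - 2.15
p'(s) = -10.8*s^2 + 2.8*s + 0.42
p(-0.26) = -2.10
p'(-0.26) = -1.04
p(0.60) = -2.17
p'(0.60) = -1.79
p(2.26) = -35.61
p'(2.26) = -48.41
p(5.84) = -668.99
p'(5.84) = -351.57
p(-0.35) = -1.97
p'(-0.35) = -1.88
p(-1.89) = 26.36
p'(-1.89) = -43.45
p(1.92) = -21.66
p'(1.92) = -34.02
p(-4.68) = 395.56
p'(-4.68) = -249.23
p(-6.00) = 823.33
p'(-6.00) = -405.18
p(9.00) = -2509.37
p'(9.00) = -849.18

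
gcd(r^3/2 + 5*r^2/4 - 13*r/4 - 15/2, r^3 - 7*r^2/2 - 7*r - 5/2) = 1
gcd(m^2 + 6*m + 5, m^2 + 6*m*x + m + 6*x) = m + 1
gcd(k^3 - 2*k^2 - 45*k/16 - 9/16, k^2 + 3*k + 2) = 1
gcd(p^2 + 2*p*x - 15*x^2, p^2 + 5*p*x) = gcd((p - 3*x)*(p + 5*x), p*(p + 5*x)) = p + 5*x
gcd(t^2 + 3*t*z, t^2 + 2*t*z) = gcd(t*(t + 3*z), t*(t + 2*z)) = t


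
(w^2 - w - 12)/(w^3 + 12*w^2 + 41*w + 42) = (w - 4)/(w^2 + 9*w + 14)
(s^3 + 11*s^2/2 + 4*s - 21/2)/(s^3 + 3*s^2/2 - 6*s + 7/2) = (s + 3)/(s - 1)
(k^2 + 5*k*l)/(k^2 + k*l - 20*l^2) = k/(k - 4*l)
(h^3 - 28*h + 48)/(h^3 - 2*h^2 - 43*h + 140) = (h^2 + 4*h - 12)/(h^2 + 2*h - 35)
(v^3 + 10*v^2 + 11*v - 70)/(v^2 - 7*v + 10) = (v^2 + 12*v + 35)/(v - 5)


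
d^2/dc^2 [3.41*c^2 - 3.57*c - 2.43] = 6.82000000000000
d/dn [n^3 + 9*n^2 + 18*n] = 3*n^2 + 18*n + 18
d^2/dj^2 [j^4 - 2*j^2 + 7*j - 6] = 12*j^2 - 4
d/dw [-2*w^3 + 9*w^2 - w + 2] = -6*w^2 + 18*w - 1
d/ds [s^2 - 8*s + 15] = 2*s - 8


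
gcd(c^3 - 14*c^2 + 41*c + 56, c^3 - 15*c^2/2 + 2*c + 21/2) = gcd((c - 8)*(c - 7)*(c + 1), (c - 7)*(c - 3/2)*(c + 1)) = c^2 - 6*c - 7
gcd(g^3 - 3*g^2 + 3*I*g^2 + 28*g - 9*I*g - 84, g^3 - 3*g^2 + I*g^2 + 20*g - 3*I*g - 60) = g^2 + g*(-3 - 4*I) + 12*I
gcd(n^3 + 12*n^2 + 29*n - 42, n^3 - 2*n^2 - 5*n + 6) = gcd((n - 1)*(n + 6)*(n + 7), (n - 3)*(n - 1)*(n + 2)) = n - 1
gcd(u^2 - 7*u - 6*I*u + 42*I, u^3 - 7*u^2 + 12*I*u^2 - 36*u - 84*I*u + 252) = u - 7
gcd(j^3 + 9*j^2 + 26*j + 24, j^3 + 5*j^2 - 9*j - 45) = j + 3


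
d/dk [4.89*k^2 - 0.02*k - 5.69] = 9.78*k - 0.02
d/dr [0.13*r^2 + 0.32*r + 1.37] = 0.26*r + 0.32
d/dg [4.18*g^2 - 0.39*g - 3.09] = 8.36*g - 0.39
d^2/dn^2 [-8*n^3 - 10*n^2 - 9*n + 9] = -48*n - 20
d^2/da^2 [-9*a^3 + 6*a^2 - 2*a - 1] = 12 - 54*a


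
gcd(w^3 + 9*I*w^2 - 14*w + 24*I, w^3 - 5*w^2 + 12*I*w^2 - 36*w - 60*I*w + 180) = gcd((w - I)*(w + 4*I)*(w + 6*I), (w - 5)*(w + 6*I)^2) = w + 6*I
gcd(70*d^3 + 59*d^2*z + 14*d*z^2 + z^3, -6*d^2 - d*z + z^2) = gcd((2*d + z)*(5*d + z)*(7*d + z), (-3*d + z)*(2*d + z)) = 2*d + z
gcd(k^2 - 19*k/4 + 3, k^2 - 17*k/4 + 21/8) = k - 3/4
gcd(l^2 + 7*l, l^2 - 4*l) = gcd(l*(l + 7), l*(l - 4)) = l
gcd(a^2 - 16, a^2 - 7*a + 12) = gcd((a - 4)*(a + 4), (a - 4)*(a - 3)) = a - 4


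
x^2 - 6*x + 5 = (x - 5)*(x - 1)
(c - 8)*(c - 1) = c^2 - 9*c + 8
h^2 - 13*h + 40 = (h - 8)*(h - 5)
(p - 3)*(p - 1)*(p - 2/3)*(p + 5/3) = p^4 - 3*p^3 - 19*p^2/9 + 67*p/9 - 10/3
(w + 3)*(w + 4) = w^2 + 7*w + 12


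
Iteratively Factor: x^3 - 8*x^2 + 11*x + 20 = (x - 5)*(x^2 - 3*x - 4) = (x - 5)*(x + 1)*(x - 4)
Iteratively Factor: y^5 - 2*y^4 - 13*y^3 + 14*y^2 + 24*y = (y - 4)*(y^4 + 2*y^3 - 5*y^2 - 6*y) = y*(y - 4)*(y^3 + 2*y^2 - 5*y - 6) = y*(y - 4)*(y - 2)*(y^2 + 4*y + 3) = y*(y - 4)*(y - 2)*(y + 3)*(y + 1)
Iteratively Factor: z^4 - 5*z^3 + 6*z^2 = (z - 3)*(z^3 - 2*z^2) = z*(z - 3)*(z^2 - 2*z) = z*(z - 3)*(z - 2)*(z)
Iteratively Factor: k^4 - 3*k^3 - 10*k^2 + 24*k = (k)*(k^3 - 3*k^2 - 10*k + 24) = k*(k - 2)*(k^2 - k - 12) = k*(k - 2)*(k + 3)*(k - 4)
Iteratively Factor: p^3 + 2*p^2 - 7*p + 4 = (p - 1)*(p^2 + 3*p - 4) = (p - 1)^2*(p + 4)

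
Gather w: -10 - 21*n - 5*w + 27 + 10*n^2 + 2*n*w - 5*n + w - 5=10*n^2 - 26*n + w*(2*n - 4) + 12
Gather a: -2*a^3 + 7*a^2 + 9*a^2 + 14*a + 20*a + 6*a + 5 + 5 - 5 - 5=-2*a^3 + 16*a^2 + 40*a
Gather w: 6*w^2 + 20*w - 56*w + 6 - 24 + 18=6*w^2 - 36*w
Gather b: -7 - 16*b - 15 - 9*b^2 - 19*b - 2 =-9*b^2 - 35*b - 24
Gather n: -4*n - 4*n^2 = -4*n^2 - 4*n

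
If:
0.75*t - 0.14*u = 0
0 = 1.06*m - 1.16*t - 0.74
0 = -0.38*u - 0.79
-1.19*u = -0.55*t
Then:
No Solution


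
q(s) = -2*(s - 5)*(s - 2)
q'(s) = 14 - 4*s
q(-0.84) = -33.17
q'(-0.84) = 17.36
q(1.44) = -3.99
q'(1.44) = 8.24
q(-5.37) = -152.85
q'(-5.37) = 35.48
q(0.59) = -12.44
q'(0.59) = 11.64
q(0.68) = -11.40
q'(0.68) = 11.28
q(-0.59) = -28.96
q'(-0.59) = 16.36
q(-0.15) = -22.14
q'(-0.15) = 14.60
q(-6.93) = -213.07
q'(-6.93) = 41.72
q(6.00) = -8.00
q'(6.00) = -10.00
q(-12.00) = -476.00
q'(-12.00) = 62.00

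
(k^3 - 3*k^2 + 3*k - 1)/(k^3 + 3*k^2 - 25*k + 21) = (k^2 - 2*k + 1)/(k^2 + 4*k - 21)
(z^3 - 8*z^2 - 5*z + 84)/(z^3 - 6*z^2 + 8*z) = (z^2 - 4*z - 21)/(z*(z - 2))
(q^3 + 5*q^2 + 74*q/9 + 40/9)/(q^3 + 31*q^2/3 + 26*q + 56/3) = (q + 5/3)/(q + 7)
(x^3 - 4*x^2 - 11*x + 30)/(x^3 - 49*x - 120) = (x^2 - 7*x + 10)/(x^2 - 3*x - 40)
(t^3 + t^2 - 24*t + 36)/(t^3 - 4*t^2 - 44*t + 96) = (t - 3)/(t - 8)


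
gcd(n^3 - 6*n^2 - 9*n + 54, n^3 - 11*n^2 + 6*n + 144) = n^2 - 3*n - 18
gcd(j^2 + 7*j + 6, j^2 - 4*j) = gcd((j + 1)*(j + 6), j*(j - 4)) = 1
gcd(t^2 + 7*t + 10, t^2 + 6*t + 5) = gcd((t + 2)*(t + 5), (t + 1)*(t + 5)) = t + 5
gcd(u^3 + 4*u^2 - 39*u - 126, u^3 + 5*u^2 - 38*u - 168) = u^2 + u - 42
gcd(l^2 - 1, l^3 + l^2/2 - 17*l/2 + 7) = l - 1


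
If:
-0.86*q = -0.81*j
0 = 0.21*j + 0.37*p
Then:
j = 1.06172839506173*q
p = -0.602602602602603*q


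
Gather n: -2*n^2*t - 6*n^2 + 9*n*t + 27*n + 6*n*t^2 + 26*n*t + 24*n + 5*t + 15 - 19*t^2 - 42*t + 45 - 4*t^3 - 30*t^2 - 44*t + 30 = n^2*(-2*t - 6) + n*(6*t^2 + 35*t + 51) - 4*t^3 - 49*t^2 - 81*t + 90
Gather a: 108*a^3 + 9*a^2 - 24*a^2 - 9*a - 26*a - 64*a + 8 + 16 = 108*a^3 - 15*a^2 - 99*a + 24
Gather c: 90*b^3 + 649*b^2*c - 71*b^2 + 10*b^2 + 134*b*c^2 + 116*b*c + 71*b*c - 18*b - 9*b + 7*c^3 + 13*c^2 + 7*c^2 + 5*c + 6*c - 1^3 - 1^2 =90*b^3 - 61*b^2 - 27*b + 7*c^3 + c^2*(134*b + 20) + c*(649*b^2 + 187*b + 11) - 2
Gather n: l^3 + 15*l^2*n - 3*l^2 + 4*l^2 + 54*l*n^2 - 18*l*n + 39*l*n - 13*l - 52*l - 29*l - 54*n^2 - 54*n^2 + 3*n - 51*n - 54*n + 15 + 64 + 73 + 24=l^3 + l^2 - 94*l + n^2*(54*l - 108) + n*(15*l^2 + 21*l - 102) + 176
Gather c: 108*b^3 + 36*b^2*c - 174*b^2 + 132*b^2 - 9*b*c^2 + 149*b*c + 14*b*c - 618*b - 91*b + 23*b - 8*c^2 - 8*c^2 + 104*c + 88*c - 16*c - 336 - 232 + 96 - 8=108*b^3 - 42*b^2 - 686*b + c^2*(-9*b - 16) + c*(36*b^2 + 163*b + 176) - 480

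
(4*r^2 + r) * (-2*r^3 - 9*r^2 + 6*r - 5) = -8*r^5 - 38*r^4 + 15*r^3 - 14*r^2 - 5*r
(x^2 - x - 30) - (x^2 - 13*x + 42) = 12*x - 72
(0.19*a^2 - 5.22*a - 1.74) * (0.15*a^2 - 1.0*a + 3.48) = 0.0285*a^4 - 0.973*a^3 + 5.6202*a^2 - 16.4256*a - 6.0552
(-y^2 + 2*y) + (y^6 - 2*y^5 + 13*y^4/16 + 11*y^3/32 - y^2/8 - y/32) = y^6 - 2*y^5 + 13*y^4/16 + 11*y^3/32 - 9*y^2/8 + 63*y/32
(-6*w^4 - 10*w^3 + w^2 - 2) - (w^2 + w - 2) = -6*w^4 - 10*w^3 - w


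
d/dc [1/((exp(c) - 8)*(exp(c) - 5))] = (13 - 2*exp(c))*exp(c)/(exp(4*c) - 26*exp(3*c) + 249*exp(2*c) - 1040*exp(c) + 1600)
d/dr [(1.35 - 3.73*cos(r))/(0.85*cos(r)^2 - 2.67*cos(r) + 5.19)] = (-3.1705*cos(r)^2 + 2.295*cos(r) + 15.7542)*sin(r)/(0.7225*cos(r)^4 - 4.539*cos(r)^3 + 15.9519*cos(r)^2 - 27.7146*cos(r) + 26.9361)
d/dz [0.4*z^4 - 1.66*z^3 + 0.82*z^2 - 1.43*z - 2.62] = 1.6*z^3 - 4.98*z^2 + 1.64*z - 1.43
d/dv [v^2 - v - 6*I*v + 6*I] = 2*v - 1 - 6*I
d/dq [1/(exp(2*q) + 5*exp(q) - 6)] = (-2*exp(q) - 5)*exp(q)/(exp(2*q) + 5*exp(q) - 6)^2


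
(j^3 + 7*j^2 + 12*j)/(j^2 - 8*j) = (j^2 + 7*j + 12)/(j - 8)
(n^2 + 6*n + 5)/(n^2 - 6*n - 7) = (n + 5)/(n - 7)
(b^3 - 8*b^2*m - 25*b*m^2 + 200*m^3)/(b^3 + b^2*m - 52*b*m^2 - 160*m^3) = (b - 5*m)/(b + 4*m)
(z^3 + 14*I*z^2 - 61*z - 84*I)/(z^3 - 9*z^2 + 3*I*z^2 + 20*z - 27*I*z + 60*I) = (z^2 + 11*I*z - 28)/(z^2 - 9*z + 20)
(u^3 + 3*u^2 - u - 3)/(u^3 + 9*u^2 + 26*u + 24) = (u^2 - 1)/(u^2 + 6*u + 8)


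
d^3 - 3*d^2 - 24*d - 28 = (d - 7)*(d + 2)^2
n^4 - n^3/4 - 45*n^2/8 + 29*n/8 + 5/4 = (n - 2)*(n - 1)*(n + 1/4)*(n + 5/2)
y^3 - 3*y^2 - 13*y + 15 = (y - 5)*(y - 1)*(y + 3)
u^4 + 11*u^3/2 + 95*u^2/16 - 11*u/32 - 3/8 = (u - 1/4)*(u + 1/4)*(u + 3/2)*(u + 4)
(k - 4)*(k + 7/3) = k^2 - 5*k/3 - 28/3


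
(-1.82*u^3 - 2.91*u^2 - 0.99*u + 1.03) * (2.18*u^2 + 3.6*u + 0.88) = -3.9676*u^5 - 12.8958*u^4 - 14.2358*u^3 - 3.8794*u^2 + 2.8368*u + 0.9064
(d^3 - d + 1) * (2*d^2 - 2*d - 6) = 2*d^5 - 2*d^4 - 8*d^3 + 4*d^2 + 4*d - 6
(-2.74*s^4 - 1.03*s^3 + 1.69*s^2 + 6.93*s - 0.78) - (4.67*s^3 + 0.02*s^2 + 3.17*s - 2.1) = -2.74*s^4 - 5.7*s^3 + 1.67*s^2 + 3.76*s + 1.32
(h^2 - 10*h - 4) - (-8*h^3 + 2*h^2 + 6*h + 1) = 8*h^3 - h^2 - 16*h - 5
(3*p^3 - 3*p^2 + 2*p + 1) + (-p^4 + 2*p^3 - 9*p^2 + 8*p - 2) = -p^4 + 5*p^3 - 12*p^2 + 10*p - 1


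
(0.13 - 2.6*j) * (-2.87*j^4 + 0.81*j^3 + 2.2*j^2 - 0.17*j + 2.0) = 7.462*j^5 - 2.4791*j^4 - 5.6147*j^3 + 0.728*j^2 - 5.2221*j + 0.26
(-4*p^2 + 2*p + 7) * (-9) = 36*p^2 - 18*p - 63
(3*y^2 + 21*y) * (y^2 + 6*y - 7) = 3*y^4 + 39*y^3 + 105*y^2 - 147*y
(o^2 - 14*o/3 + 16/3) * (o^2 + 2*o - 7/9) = o^4 - 8*o^3/3 - 43*o^2/9 + 386*o/27 - 112/27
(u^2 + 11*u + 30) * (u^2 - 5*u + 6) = u^4 + 6*u^3 - 19*u^2 - 84*u + 180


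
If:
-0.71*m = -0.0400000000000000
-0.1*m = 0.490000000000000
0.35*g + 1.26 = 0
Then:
No Solution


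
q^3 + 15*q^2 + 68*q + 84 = (q + 2)*(q + 6)*(q + 7)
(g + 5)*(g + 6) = g^2 + 11*g + 30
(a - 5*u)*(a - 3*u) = a^2 - 8*a*u + 15*u^2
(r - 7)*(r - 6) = r^2 - 13*r + 42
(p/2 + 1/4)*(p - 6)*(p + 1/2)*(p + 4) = p^4/2 - p^3/2 - 103*p^2/8 - 49*p/4 - 3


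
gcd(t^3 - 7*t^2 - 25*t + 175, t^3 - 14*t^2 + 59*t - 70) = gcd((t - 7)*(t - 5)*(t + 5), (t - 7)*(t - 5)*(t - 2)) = t^2 - 12*t + 35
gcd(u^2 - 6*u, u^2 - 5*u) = u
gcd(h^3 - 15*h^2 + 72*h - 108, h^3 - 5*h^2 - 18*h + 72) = h^2 - 9*h + 18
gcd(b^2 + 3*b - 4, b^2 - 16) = b + 4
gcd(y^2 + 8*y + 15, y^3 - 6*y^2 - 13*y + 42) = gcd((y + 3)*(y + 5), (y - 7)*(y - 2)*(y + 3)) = y + 3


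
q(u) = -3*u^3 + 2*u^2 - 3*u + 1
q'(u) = -9*u^2 + 4*u - 3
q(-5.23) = 500.56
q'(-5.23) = -270.10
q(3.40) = -103.99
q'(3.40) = -93.44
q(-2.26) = 52.62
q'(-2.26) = -58.01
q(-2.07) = 42.39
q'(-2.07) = -49.84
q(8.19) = -1537.48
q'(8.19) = -573.92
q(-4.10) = 253.68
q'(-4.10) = -170.69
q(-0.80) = 6.22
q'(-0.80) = -11.96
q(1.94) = -19.20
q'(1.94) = -29.11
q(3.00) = -71.00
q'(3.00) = -72.00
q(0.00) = 1.00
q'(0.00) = -3.00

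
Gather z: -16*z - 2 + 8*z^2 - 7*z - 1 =8*z^2 - 23*z - 3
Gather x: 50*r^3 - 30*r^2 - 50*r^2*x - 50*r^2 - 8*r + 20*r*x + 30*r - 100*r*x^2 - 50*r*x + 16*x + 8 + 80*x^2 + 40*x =50*r^3 - 80*r^2 + 22*r + x^2*(80 - 100*r) + x*(-50*r^2 - 30*r + 56) + 8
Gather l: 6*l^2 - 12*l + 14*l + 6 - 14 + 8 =6*l^2 + 2*l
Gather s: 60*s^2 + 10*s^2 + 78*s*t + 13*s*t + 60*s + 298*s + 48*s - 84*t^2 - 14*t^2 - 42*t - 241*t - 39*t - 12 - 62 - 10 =70*s^2 + s*(91*t + 406) - 98*t^2 - 322*t - 84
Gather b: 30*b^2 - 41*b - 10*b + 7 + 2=30*b^2 - 51*b + 9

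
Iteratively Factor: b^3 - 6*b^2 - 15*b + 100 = (b - 5)*(b^2 - b - 20) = (b - 5)^2*(b + 4)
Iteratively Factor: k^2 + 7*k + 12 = (k + 4)*(k + 3)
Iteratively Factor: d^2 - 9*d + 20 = (d - 4)*(d - 5)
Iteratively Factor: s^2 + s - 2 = (s - 1)*(s + 2)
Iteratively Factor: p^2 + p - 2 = (p - 1)*(p + 2)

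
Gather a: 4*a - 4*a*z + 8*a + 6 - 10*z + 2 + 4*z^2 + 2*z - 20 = a*(12 - 4*z) + 4*z^2 - 8*z - 12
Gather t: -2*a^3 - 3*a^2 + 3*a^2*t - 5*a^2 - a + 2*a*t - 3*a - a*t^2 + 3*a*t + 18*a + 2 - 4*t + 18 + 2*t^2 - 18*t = -2*a^3 - 8*a^2 + 14*a + t^2*(2 - a) + t*(3*a^2 + 5*a - 22) + 20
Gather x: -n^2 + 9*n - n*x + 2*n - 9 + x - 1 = -n^2 + 11*n + x*(1 - n) - 10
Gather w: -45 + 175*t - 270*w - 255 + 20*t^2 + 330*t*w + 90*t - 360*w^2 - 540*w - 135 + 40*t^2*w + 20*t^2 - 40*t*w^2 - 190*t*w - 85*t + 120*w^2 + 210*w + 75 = 40*t^2 + 180*t + w^2*(-40*t - 240) + w*(40*t^2 + 140*t - 600) - 360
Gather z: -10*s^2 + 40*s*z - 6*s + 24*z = -10*s^2 - 6*s + z*(40*s + 24)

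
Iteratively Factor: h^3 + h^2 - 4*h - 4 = (h + 1)*(h^2 - 4) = (h + 1)*(h + 2)*(h - 2)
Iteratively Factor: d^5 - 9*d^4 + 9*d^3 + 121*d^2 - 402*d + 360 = (d - 3)*(d^4 - 6*d^3 - 9*d^2 + 94*d - 120) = (d - 3)*(d - 2)*(d^3 - 4*d^2 - 17*d + 60) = (d - 3)^2*(d - 2)*(d^2 - d - 20) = (d - 3)^2*(d - 2)*(d + 4)*(d - 5)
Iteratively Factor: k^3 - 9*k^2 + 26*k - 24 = (k - 3)*(k^2 - 6*k + 8) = (k - 3)*(k - 2)*(k - 4)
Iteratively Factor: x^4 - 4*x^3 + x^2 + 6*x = (x + 1)*(x^3 - 5*x^2 + 6*x) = x*(x + 1)*(x^2 - 5*x + 6) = x*(x - 3)*(x + 1)*(x - 2)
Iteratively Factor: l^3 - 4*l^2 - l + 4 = (l - 1)*(l^2 - 3*l - 4) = (l - 1)*(l + 1)*(l - 4)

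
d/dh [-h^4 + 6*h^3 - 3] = h^2*(18 - 4*h)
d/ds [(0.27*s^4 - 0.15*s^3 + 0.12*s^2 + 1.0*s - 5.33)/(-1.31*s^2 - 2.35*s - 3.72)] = (-0.7074*s^5 - 1.707*s^4 - 3.3126*s^3 + 2.702*s^2 - 14.8574*s - 16.2455)/(1.7161*s^4 + 6.157*s^3 + 15.2689*s^2 + 17.484*s + 13.8384)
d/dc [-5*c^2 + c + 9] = 1 - 10*c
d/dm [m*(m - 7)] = 2*m - 7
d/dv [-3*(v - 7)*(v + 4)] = 9 - 6*v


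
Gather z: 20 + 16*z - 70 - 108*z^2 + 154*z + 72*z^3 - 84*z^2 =72*z^3 - 192*z^2 + 170*z - 50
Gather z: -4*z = -4*z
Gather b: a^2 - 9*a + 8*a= a^2 - a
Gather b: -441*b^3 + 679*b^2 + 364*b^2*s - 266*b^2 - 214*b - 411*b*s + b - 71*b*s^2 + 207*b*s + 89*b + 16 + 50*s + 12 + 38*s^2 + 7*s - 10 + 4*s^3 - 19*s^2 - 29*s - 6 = -441*b^3 + b^2*(364*s + 413) + b*(-71*s^2 - 204*s - 124) + 4*s^3 + 19*s^2 + 28*s + 12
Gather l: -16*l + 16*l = 0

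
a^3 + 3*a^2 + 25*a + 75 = (a + 3)*(a - 5*I)*(a + 5*I)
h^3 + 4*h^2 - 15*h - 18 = (h - 3)*(h + 1)*(h + 6)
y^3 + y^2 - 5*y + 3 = (y - 1)^2*(y + 3)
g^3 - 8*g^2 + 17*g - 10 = (g - 5)*(g - 2)*(g - 1)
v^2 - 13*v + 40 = (v - 8)*(v - 5)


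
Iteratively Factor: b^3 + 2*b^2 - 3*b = (b - 1)*(b^2 + 3*b) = b*(b - 1)*(b + 3)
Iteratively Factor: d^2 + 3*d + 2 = (d + 1)*(d + 2)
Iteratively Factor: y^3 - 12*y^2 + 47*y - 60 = (y - 3)*(y^2 - 9*y + 20) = (y - 4)*(y - 3)*(y - 5)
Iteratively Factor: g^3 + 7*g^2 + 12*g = (g + 4)*(g^2 + 3*g) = (g + 3)*(g + 4)*(g)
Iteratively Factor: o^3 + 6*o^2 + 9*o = (o + 3)*(o^2 + 3*o) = o*(o + 3)*(o + 3)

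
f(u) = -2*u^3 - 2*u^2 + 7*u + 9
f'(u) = -6*u^2 - 4*u + 7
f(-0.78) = 3.27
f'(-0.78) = 6.47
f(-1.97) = 2.74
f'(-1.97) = -8.41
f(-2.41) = 8.51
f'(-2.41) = -18.21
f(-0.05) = 8.65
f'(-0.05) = 7.18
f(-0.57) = 4.73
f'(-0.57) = 7.33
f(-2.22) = 5.49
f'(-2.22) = -13.69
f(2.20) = -6.58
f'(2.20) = -30.84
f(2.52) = -18.07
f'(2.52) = -41.18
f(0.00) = 9.00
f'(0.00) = 7.00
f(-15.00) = 6204.00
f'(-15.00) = -1283.00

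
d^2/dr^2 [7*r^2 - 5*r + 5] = 14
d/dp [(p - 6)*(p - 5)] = 2*p - 11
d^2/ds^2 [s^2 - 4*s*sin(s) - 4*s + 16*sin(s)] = 4*s*sin(s) - 16*sin(s) - 8*cos(s) + 2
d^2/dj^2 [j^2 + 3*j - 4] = 2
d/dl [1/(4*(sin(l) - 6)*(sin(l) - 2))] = (4 - sin(l))*cos(l)/(2*(sin(l) - 6)^2*(sin(l) - 2)^2)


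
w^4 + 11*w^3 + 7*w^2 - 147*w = w*(w - 3)*(w + 7)^2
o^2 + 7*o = o*(o + 7)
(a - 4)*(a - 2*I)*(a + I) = a^3 - 4*a^2 - I*a^2 + 2*a + 4*I*a - 8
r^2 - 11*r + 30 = (r - 6)*(r - 5)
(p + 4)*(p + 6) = p^2 + 10*p + 24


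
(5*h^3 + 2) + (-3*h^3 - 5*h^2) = 2*h^3 - 5*h^2 + 2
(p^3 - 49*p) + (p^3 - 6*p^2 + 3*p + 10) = 2*p^3 - 6*p^2 - 46*p + 10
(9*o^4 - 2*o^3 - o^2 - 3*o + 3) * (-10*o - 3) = -90*o^5 - 7*o^4 + 16*o^3 + 33*o^2 - 21*o - 9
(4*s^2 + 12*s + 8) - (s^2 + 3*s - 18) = 3*s^2 + 9*s + 26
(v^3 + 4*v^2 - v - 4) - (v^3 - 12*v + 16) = 4*v^2 + 11*v - 20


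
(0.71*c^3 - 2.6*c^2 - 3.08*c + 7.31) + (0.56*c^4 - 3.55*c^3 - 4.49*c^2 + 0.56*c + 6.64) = 0.56*c^4 - 2.84*c^3 - 7.09*c^2 - 2.52*c + 13.95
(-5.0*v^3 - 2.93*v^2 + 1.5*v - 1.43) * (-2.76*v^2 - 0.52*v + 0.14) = 13.8*v^5 + 10.6868*v^4 - 3.3164*v^3 + 2.7566*v^2 + 0.9536*v - 0.2002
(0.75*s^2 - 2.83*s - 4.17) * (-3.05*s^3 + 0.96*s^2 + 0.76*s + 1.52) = -2.2875*s^5 + 9.3515*s^4 + 10.5717*s^3 - 5.014*s^2 - 7.4708*s - 6.3384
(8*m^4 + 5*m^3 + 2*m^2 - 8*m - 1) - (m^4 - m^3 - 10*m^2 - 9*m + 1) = 7*m^4 + 6*m^3 + 12*m^2 + m - 2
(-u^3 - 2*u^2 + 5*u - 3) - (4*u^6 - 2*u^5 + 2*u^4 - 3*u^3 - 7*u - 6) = -4*u^6 + 2*u^5 - 2*u^4 + 2*u^3 - 2*u^2 + 12*u + 3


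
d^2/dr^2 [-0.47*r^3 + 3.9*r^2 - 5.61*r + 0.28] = 7.8 - 2.82*r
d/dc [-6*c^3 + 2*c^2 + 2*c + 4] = -18*c^2 + 4*c + 2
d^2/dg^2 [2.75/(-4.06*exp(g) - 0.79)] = (8.82035 - 45.3299*exp(g))*exp(g)/(4.06*exp(g) + 0.79)^3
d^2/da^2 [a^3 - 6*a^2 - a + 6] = 6*a - 12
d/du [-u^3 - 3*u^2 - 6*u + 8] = -3*u^2 - 6*u - 6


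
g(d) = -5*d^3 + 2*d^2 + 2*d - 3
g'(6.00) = -514.00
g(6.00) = -999.00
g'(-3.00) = -145.00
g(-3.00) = 144.00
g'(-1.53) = -39.23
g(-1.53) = 16.53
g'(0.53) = -0.09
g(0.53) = -2.12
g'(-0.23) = 0.29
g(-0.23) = -3.29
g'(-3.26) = -170.45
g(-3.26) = 184.97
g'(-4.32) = -295.22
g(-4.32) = 428.79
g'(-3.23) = -167.41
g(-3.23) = 179.90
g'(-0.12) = 1.30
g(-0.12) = -3.20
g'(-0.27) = -0.17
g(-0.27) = -3.30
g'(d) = -15*d^2 + 4*d + 2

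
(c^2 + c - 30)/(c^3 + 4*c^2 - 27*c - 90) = 1/(c + 3)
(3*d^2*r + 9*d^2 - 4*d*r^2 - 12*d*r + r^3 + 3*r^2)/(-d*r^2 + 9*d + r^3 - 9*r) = (-3*d + r)/(r - 3)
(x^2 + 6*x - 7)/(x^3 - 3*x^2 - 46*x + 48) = (x + 7)/(x^2 - 2*x - 48)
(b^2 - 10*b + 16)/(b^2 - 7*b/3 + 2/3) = 3*(b - 8)/(3*b - 1)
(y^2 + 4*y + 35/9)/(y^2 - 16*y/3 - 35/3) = (y + 7/3)/(y - 7)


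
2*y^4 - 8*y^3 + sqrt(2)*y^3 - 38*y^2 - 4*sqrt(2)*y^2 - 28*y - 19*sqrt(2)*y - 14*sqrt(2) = (y - 7)*(y + 2)*(sqrt(2)*y + 1)*(sqrt(2)*y + sqrt(2))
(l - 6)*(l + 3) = l^2 - 3*l - 18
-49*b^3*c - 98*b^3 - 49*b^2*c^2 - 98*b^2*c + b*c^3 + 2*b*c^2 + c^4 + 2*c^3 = (-7*b + c)*(b + c)*(7*b + c)*(c + 2)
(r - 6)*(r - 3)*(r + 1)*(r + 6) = r^4 - 2*r^3 - 39*r^2 + 72*r + 108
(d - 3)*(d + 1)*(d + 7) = d^3 + 5*d^2 - 17*d - 21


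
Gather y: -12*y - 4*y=-16*y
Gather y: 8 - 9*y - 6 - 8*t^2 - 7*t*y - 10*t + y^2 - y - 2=-8*t^2 - 10*t + y^2 + y*(-7*t - 10)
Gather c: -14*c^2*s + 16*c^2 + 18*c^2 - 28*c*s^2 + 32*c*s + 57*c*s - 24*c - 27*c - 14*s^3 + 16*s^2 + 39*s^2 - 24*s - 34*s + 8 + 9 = c^2*(34 - 14*s) + c*(-28*s^2 + 89*s - 51) - 14*s^3 + 55*s^2 - 58*s + 17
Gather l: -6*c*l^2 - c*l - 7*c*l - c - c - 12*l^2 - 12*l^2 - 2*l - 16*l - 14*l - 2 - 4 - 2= -2*c + l^2*(-6*c - 24) + l*(-8*c - 32) - 8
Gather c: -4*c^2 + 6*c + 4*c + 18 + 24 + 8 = -4*c^2 + 10*c + 50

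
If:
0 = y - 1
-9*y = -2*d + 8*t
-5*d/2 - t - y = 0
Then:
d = 1/22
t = -49/44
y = 1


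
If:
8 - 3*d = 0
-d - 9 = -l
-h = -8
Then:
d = 8/3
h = 8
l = 35/3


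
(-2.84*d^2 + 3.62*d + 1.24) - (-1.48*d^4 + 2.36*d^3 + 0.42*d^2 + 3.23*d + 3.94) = 1.48*d^4 - 2.36*d^3 - 3.26*d^2 + 0.39*d - 2.7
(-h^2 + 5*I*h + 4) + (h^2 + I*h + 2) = 6*I*h + 6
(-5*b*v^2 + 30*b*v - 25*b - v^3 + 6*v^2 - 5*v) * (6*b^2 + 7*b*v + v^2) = -30*b^3*v^2 + 180*b^3*v - 150*b^3 - 41*b^2*v^3 + 246*b^2*v^2 - 205*b^2*v - 12*b*v^4 + 72*b*v^3 - 60*b*v^2 - v^5 + 6*v^4 - 5*v^3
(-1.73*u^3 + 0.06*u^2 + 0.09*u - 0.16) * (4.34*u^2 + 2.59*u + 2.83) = -7.5082*u^5 - 4.2203*u^4 - 4.3499*u^3 - 0.2915*u^2 - 0.1597*u - 0.4528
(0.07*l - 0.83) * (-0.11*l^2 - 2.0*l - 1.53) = -0.0077*l^3 - 0.0487*l^2 + 1.5529*l + 1.2699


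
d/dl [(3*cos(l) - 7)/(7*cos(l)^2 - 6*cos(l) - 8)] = (21*cos(l)^2 - 98*cos(l) + 66)*sin(l)/(7*sin(l)^2 + 6*cos(l) + 1)^2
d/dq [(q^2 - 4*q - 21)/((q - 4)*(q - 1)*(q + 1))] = (-q^4 + 8*q^3 + 46*q^2 - 160*q - 37)/(q^6 - 8*q^5 + 14*q^4 + 16*q^3 - 31*q^2 - 8*q + 16)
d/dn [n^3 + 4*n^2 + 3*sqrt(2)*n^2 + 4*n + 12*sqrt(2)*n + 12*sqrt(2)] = 3*n^2 + 8*n + 6*sqrt(2)*n + 4 + 12*sqrt(2)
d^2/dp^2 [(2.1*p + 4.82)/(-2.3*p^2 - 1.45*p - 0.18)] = (-(2.1*p + 4.82)*(4.6*p + 1.45)*(9.2*p + 2.9) + (28.98*p + 28.262)*(2.3*p^2 + 1.45*p + 0.18))/(2.3*p^2 + 1.45*p + 0.18)^3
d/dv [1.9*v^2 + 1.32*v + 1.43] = 3.8*v + 1.32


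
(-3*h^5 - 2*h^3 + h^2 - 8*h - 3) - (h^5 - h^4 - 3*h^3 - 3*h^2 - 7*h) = -4*h^5 + h^4 + h^3 + 4*h^2 - h - 3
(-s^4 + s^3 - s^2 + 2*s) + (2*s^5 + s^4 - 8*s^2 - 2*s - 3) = 2*s^5 + s^3 - 9*s^2 - 3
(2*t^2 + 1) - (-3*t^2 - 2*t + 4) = 5*t^2 + 2*t - 3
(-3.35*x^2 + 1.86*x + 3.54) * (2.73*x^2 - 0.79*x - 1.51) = -9.1455*x^4 + 7.7243*x^3 + 13.2533*x^2 - 5.6052*x - 5.3454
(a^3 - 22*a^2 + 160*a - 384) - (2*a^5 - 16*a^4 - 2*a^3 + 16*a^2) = -2*a^5 + 16*a^4 + 3*a^3 - 38*a^2 + 160*a - 384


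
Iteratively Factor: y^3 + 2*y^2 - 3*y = (y)*(y^2 + 2*y - 3) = y*(y - 1)*(y + 3)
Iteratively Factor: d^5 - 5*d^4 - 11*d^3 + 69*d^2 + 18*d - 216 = (d + 2)*(d^4 - 7*d^3 + 3*d^2 + 63*d - 108) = (d + 2)*(d + 3)*(d^3 - 10*d^2 + 33*d - 36) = (d - 4)*(d + 2)*(d + 3)*(d^2 - 6*d + 9) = (d - 4)*(d - 3)*(d + 2)*(d + 3)*(d - 3)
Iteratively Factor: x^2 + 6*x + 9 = (x + 3)*(x + 3)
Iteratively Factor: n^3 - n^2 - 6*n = (n + 2)*(n^2 - 3*n) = n*(n + 2)*(n - 3)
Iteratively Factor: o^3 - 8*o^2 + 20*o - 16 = (o - 2)*(o^2 - 6*o + 8) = (o - 2)^2*(o - 4)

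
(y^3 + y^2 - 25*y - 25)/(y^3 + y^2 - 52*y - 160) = (y^2 - 4*y - 5)/(y^2 - 4*y - 32)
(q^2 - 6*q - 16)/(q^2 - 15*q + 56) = (q + 2)/(q - 7)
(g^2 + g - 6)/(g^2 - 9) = (g - 2)/(g - 3)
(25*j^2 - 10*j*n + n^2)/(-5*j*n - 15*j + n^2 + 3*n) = (-5*j + n)/(n + 3)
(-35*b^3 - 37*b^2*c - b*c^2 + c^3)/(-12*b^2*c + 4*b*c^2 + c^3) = (-35*b^3 - 37*b^2*c - b*c^2 + c^3)/(c*(-12*b^2 + 4*b*c + c^2))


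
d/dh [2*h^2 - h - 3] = 4*h - 1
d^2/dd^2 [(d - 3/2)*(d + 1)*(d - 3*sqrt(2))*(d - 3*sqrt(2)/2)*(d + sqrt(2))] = 20*d^3 - 42*sqrt(2)*d^2 - 6*d^2 - 9*d + 21*sqrt(2)*d/2 + 57*sqrt(2)/2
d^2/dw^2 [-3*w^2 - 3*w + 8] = -6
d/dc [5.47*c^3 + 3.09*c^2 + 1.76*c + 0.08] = 16.41*c^2 + 6.18*c + 1.76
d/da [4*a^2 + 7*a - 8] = 8*a + 7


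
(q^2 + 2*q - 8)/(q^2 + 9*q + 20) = (q - 2)/(q + 5)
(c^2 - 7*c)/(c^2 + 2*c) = (c - 7)/(c + 2)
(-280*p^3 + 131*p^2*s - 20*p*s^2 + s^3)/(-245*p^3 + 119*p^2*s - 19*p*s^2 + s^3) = (8*p - s)/(7*p - s)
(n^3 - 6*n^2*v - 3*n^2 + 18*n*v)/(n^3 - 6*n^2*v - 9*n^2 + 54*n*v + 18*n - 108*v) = n/(n - 6)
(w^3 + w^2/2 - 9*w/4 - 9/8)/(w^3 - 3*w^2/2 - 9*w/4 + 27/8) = (2*w + 1)/(2*w - 3)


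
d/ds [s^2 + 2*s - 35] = 2*s + 2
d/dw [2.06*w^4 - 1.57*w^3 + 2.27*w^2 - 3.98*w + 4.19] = 8.24*w^3 - 4.71*w^2 + 4.54*w - 3.98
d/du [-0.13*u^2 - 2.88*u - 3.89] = -0.26*u - 2.88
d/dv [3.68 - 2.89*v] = -2.89000000000000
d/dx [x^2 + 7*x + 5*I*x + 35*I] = 2*x + 7 + 5*I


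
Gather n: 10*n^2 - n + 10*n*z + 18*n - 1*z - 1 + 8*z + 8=10*n^2 + n*(10*z + 17) + 7*z + 7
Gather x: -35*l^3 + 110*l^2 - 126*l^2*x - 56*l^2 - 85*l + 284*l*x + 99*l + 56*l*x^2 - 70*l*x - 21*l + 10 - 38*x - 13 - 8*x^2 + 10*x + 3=-35*l^3 + 54*l^2 - 7*l + x^2*(56*l - 8) + x*(-126*l^2 + 214*l - 28)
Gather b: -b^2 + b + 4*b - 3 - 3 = -b^2 + 5*b - 6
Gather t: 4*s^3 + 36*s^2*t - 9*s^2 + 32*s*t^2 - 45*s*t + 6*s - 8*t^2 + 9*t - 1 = 4*s^3 - 9*s^2 + 6*s + t^2*(32*s - 8) + t*(36*s^2 - 45*s + 9) - 1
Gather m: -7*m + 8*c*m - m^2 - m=-m^2 + m*(8*c - 8)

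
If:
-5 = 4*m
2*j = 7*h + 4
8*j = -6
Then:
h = -11/14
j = -3/4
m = -5/4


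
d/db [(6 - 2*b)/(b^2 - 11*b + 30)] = 2*(b^2 - 6*b + 3)/(b^4 - 22*b^3 + 181*b^2 - 660*b + 900)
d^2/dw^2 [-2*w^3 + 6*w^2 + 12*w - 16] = 12 - 12*w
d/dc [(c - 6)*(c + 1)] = 2*c - 5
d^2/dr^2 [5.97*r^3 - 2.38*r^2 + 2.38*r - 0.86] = 35.82*r - 4.76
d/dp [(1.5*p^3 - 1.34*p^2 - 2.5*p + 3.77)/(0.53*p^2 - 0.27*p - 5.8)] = (0.795*p^4 - 0.81*p^3 - 24.4132*p^2 + 11.5478*p + 15.5179)/(0.2809*p^4 - 0.2862*p^3 - 6.0751*p^2 + 3.132*p + 33.64)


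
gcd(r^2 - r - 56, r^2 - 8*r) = r - 8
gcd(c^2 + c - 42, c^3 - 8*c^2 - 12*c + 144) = c - 6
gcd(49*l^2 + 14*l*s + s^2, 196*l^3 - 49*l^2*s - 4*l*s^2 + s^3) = 7*l + s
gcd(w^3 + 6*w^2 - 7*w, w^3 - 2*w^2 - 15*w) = w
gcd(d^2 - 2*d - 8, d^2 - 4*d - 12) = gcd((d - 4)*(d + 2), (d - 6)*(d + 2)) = d + 2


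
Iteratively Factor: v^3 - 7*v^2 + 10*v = (v)*(v^2 - 7*v + 10) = v*(v - 5)*(v - 2)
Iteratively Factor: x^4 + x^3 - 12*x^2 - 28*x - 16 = (x - 4)*(x^3 + 5*x^2 + 8*x + 4) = (x - 4)*(x + 1)*(x^2 + 4*x + 4) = (x - 4)*(x + 1)*(x + 2)*(x + 2)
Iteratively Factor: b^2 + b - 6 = (b - 2)*(b + 3)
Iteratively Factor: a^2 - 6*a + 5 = (a - 5)*(a - 1)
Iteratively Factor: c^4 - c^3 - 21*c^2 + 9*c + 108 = (c - 3)*(c^3 + 2*c^2 - 15*c - 36) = (c - 4)*(c - 3)*(c^2 + 6*c + 9) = (c - 4)*(c - 3)*(c + 3)*(c + 3)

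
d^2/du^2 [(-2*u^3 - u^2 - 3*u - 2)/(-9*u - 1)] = 4*(81*u^3 + 27*u^2 + 3*u + 68)/(729*u^3 + 243*u^2 + 27*u + 1)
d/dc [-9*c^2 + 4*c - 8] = 4 - 18*c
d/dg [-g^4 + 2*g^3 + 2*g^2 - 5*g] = -4*g^3 + 6*g^2 + 4*g - 5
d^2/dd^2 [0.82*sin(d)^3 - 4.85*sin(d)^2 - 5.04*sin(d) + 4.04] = 4.425*sin(d) + 1.845*sin(3*d) - 9.7*cos(2*d)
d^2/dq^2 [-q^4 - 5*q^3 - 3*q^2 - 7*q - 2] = -12*q^2 - 30*q - 6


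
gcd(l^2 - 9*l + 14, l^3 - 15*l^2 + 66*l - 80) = l - 2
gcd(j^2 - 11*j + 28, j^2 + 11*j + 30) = 1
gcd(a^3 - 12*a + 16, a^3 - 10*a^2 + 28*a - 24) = a^2 - 4*a + 4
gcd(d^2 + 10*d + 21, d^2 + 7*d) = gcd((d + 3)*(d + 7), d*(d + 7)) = d + 7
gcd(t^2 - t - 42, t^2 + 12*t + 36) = t + 6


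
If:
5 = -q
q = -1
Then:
No Solution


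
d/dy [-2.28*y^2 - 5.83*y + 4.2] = -4.56*y - 5.83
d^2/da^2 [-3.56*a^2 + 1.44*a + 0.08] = -7.12000000000000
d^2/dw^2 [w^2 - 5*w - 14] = 2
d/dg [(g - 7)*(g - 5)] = 2*g - 12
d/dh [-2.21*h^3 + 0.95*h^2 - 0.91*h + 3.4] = -6.63*h^2 + 1.9*h - 0.91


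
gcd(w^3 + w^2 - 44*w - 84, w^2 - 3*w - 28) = w - 7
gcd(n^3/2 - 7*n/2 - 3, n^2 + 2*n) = n + 2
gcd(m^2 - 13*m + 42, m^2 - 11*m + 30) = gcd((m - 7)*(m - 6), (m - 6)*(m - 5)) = m - 6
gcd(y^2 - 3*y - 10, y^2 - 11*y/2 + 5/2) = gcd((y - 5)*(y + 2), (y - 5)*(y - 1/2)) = y - 5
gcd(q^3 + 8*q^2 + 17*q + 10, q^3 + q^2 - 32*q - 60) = q^2 + 7*q + 10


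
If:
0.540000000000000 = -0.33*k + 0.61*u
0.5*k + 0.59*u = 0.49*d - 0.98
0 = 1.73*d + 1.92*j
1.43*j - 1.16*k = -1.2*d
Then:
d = 2.72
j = -2.45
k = -0.21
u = 0.77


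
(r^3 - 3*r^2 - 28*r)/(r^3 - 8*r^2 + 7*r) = (r + 4)/(r - 1)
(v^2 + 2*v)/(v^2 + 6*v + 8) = v/(v + 4)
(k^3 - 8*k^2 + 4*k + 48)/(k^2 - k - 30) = (k^2 - 2*k - 8)/(k + 5)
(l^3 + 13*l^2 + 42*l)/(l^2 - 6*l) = (l^2 + 13*l + 42)/(l - 6)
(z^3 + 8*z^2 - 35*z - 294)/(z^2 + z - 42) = z + 7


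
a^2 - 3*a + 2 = (a - 2)*(a - 1)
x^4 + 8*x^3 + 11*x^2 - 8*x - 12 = (x - 1)*(x + 1)*(x + 2)*(x + 6)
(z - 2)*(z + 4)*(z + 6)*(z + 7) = z^4 + 15*z^3 + 60*z^2 - 20*z - 336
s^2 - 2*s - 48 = (s - 8)*(s + 6)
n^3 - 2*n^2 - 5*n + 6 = (n - 3)*(n - 1)*(n + 2)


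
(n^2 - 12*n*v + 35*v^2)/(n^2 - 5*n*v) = (n - 7*v)/n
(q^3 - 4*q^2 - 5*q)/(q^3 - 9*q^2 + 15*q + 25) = q/(q - 5)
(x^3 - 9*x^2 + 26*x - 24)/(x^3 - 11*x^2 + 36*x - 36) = (x - 4)/(x - 6)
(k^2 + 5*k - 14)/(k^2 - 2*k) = (k + 7)/k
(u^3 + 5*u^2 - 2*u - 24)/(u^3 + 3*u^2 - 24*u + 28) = (u^2 + 7*u + 12)/(u^2 + 5*u - 14)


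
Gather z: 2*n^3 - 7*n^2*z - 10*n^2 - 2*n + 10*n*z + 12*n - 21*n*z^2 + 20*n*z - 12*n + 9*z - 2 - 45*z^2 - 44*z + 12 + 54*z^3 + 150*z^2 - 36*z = 2*n^3 - 10*n^2 - 2*n + 54*z^3 + z^2*(105 - 21*n) + z*(-7*n^2 + 30*n - 71) + 10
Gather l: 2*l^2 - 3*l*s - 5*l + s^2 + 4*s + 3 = 2*l^2 + l*(-3*s - 5) + s^2 + 4*s + 3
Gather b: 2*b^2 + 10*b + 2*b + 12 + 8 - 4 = 2*b^2 + 12*b + 16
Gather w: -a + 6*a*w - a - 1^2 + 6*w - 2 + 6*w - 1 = -2*a + w*(6*a + 12) - 4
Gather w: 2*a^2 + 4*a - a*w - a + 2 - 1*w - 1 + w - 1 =2*a^2 - a*w + 3*a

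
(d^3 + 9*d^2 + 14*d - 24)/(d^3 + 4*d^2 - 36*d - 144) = (d - 1)/(d - 6)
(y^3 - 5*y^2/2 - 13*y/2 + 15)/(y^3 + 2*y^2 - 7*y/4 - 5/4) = 2*(y^2 - 5*y + 6)/(2*y^2 - y - 1)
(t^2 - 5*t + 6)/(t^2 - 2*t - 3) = (t - 2)/(t + 1)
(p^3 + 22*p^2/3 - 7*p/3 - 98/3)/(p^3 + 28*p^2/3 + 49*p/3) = (p - 2)/p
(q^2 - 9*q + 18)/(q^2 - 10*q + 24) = (q - 3)/(q - 4)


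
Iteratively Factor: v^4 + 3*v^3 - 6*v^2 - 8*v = (v + 4)*(v^3 - v^2 - 2*v) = v*(v + 4)*(v^2 - v - 2) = v*(v + 1)*(v + 4)*(v - 2)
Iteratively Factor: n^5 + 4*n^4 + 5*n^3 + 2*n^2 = (n)*(n^4 + 4*n^3 + 5*n^2 + 2*n) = n*(n + 2)*(n^3 + 2*n^2 + n) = n^2*(n + 2)*(n^2 + 2*n + 1) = n^2*(n + 1)*(n + 2)*(n + 1)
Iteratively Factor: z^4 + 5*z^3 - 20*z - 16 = (z - 2)*(z^3 + 7*z^2 + 14*z + 8) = (z - 2)*(z + 4)*(z^2 + 3*z + 2) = (z - 2)*(z + 1)*(z + 4)*(z + 2)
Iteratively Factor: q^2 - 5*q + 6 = (q - 3)*(q - 2)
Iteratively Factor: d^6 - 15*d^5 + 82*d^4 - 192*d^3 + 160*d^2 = (d)*(d^5 - 15*d^4 + 82*d^3 - 192*d^2 + 160*d) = d*(d - 2)*(d^4 - 13*d^3 + 56*d^2 - 80*d) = d^2*(d - 2)*(d^3 - 13*d^2 + 56*d - 80) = d^2*(d - 4)*(d - 2)*(d^2 - 9*d + 20) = d^2*(d - 5)*(d - 4)*(d - 2)*(d - 4)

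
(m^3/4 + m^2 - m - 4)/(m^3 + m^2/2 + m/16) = 4*(m^3 + 4*m^2 - 4*m - 16)/(m*(16*m^2 + 8*m + 1))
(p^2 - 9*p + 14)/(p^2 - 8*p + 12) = (p - 7)/(p - 6)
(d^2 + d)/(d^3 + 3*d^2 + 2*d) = 1/(d + 2)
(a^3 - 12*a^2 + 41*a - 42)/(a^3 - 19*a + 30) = (a - 7)/(a + 5)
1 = 1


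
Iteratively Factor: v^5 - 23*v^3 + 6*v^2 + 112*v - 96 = (v - 4)*(v^4 + 4*v^3 - 7*v^2 - 22*v + 24) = (v - 4)*(v + 3)*(v^3 + v^2 - 10*v + 8) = (v - 4)*(v - 1)*(v + 3)*(v^2 + 2*v - 8) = (v - 4)*(v - 2)*(v - 1)*(v + 3)*(v + 4)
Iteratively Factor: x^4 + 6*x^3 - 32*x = (x + 4)*(x^3 + 2*x^2 - 8*x) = (x - 2)*(x + 4)*(x^2 + 4*x) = (x - 2)*(x + 4)^2*(x)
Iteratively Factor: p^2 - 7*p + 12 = (p - 4)*(p - 3)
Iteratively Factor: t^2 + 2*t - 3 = (t - 1)*(t + 3)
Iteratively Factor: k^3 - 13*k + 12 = (k - 1)*(k^2 + k - 12) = (k - 1)*(k + 4)*(k - 3)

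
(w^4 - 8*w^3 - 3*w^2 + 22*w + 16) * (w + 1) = w^5 - 7*w^4 - 11*w^3 + 19*w^2 + 38*w + 16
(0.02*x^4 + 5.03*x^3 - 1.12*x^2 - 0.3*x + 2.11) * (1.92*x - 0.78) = 0.0384*x^5 + 9.642*x^4 - 6.0738*x^3 + 0.2976*x^2 + 4.2852*x - 1.6458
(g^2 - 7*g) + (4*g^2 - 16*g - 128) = 5*g^2 - 23*g - 128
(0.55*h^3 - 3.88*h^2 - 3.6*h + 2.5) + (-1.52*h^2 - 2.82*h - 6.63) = 0.55*h^3 - 5.4*h^2 - 6.42*h - 4.13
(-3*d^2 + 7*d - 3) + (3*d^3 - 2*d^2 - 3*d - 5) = 3*d^3 - 5*d^2 + 4*d - 8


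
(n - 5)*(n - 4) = n^2 - 9*n + 20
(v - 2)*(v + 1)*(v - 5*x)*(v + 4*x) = v^4 - v^3*x - v^3 - 20*v^2*x^2 + v^2*x - 2*v^2 + 20*v*x^2 + 2*v*x + 40*x^2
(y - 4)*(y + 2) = y^2 - 2*y - 8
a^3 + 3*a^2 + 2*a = a*(a + 1)*(a + 2)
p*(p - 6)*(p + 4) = p^3 - 2*p^2 - 24*p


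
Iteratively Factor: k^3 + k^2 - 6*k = (k + 3)*(k^2 - 2*k) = (k - 2)*(k + 3)*(k)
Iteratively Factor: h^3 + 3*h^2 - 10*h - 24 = (h - 3)*(h^2 + 6*h + 8) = (h - 3)*(h + 2)*(h + 4)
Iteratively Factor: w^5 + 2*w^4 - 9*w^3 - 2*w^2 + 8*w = (w + 1)*(w^4 + w^3 - 10*w^2 + 8*w) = (w + 1)*(w + 4)*(w^3 - 3*w^2 + 2*w) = (w - 1)*(w + 1)*(w + 4)*(w^2 - 2*w) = (w - 2)*(w - 1)*(w + 1)*(w + 4)*(w)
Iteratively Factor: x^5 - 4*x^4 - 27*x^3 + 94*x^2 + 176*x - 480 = (x + 3)*(x^4 - 7*x^3 - 6*x^2 + 112*x - 160) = (x - 2)*(x + 3)*(x^3 - 5*x^2 - 16*x + 80) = (x - 5)*(x - 2)*(x + 3)*(x^2 - 16) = (x - 5)*(x - 2)*(x + 3)*(x + 4)*(x - 4)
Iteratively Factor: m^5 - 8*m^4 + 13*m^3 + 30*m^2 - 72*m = (m)*(m^4 - 8*m^3 + 13*m^2 + 30*m - 72) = m*(m - 4)*(m^3 - 4*m^2 - 3*m + 18) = m*(m - 4)*(m - 3)*(m^2 - m - 6) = m*(m - 4)*(m - 3)*(m + 2)*(m - 3)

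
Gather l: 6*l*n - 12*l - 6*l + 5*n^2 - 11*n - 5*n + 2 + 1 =l*(6*n - 18) + 5*n^2 - 16*n + 3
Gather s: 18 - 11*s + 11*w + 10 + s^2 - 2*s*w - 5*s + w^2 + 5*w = s^2 + s*(-2*w - 16) + w^2 + 16*w + 28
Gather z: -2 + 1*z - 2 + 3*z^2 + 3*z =3*z^2 + 4*z - 4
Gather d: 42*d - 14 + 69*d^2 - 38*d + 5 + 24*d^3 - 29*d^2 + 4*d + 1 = 24*d^3 + 40*d^2 + 8*d - 8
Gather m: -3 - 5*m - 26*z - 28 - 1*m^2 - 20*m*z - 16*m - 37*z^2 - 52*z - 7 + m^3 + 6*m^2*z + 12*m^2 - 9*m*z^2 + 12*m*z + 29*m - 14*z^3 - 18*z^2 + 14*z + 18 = m^3 + m^2*(6*z + 11) + m*(-9*z^2 - 8*z + 8) - 14*z^3 - 55*z^2 - 64*z - 20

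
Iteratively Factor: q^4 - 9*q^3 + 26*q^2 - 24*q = (q - 2)*(q^3 - 7*q^2 + 12*q) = (q - 4)*(q - 2)*(q^2 - 3*q) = q*(q - 4)*(q - 2)*(q - 3)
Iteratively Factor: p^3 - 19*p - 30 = (p + 3)*(p^2 - 3*p - 10) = (p + 2)*(p + 3)*(p - 5)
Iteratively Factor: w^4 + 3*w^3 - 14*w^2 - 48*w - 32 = (w + 4)*(w^3 - w^2 - 10*w - 8) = (w + 1)*(w + 4)*(w^2 - 2*w - 8) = (w - 4)*(w + 1)*(w + 4)*(w + 2)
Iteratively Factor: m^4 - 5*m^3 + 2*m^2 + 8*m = (m)*(m^3 - 5*m^2 + 2*m + 8) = m*(m + 1)*(m^2 - 6*m + 8) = m*(m - 4)*(m + 1)*(m - 2)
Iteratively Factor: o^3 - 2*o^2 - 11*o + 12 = (o - 1)*(o^2 - o - 12) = (o - 4)*(o - 1)*(o + 3)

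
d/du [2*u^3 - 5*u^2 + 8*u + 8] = 6*u^2 - 10*u + 8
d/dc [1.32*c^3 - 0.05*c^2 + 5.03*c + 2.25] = 3.96*c^2 - 0.1*c + 5.03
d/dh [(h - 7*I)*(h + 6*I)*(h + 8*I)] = 3*h^2 + 14*I*h + 50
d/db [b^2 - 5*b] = 2*b - 5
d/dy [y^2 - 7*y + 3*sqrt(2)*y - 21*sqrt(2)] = 2*y - 7 + 3*sqrt(2)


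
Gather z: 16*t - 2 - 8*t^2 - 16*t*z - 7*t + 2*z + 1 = -8*t^2 + 9*t + z*(2 - 16*t) - 1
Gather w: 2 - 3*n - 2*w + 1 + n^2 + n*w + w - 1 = n^2 - 3*n + w*(n - 1) + 2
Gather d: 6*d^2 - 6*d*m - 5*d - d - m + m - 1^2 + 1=6*d^2 + d*(-6*m - 6)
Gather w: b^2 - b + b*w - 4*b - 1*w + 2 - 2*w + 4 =b^2 - 5*b + w*(b - 3) + 6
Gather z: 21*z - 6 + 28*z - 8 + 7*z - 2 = 56*z - 16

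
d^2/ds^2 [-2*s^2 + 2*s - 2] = -4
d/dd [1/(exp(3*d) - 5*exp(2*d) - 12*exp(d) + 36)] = (-3*exp(2*d) + 10*exp(d) + 12)*exp(d)/(exp(3*d) - 5*exp(2*d) - 12*exp(d) + 36)^2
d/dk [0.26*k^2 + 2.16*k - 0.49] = 0.52*k + 2.16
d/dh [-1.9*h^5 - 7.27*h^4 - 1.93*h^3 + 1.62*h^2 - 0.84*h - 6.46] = -9.5*h^4 - 29.08*h^3 - 5.79*h^2 + 3.24*h - 0.84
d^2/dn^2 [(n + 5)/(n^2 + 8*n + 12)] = 2*(4*(n + 4)^2*(n + 5) - (3*n + 13)*(n^2 + 8*n + 12))/(n^2 + 8*n + 12)^3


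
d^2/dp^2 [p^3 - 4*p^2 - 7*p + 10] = 6*p - 8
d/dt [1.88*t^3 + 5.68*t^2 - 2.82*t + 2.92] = 5.64*t^2 + 11.36*t - 2.82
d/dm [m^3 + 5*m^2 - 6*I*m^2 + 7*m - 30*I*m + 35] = 3*m^2 + m*(10 - 12*I) + 7 - 30*I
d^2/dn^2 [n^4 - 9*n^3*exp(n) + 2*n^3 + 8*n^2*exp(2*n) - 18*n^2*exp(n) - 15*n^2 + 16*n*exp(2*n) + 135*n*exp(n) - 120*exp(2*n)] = -9*n^3*exp(n) + 32*n^2*exp(2*n) - 72*n^2*exp(n) + 12*n^2 + 128*n*exp(2*n) + 9*n*exp(n) + 12*n - 400*exp(2*n) + 234*exp(n) - 30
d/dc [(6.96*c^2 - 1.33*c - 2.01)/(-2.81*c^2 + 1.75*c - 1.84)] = (8.4427*c^2 - 36.909*c + 5.9647)/(7.8961*c^4 - 9.835*c^3 + 13.4033*c^2 - 6.44*c + 3.3856)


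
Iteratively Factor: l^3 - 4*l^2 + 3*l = (l - 3)*(l^2 - l) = (l - 3)*(l - 1)*(l)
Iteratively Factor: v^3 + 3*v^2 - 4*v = (v - 1)*(v^2 + 4*v) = (v - 1)*(v + 4)*(v)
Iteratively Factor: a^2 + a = (a + 1)*(a)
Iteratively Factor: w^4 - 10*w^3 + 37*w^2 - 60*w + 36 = (w - 2)*(w^3 - 8*w^2 + 21*w - 18) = (w - 3)*(w - 2)*(w^2 - 5*w + 6) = (w - 3)^2*(w - 2)*(w - 2)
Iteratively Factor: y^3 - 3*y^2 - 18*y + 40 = (y + 4)*(y^2 - 7*y + 10) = (y - 5)*(y + 4)*(y - 2)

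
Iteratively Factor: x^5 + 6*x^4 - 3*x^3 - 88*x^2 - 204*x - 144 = (x + 3)*(x^4 + 3*x^3 - 12*x^2 - 52*x - 48) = (x + 2)*(x + 3)*(x^3 + x^2 - 14*x - 24) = (x + 2)^2*(x + 3)*(x^2 - x - 12) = (x - 4)*(x + 2)^2*(x + 3)*(x + 3)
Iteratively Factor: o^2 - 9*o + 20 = (o - 4)*(o - 5)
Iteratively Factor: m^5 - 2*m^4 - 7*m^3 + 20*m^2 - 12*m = (m + 3)*(m^4 - 5*m^3 + 8*m^2 - 4*m) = (m - 2)*(m + 3)*(m^3 - 3*m^2 + 2*m) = (m - 2)^2*(m + 3)*(m^2 - m) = m*(m - 2)^2*(m + 3)*(m - 1)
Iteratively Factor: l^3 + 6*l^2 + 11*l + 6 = (l + 2)*(l^2 + 4*l + 3) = (l + 2)*(l + 3)*(l + 1)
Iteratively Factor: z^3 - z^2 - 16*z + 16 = (z + 4)*(z^2 - 5*z + 4) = (z - 4)*(z + 4)*(z - 1)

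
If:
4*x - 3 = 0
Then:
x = 3/4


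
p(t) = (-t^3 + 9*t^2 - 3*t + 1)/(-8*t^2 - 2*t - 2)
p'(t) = (16*t + 2)*(-t^3 + 9*t^2 - 3*t + 1)/(-8*t^2 - 2*t - 2)^2 + (-3*t^2 + 18*t - 3)/(-8*t^2 - 2*t - 2) = (2*t^4 + t^3 - 9*t^2 - 5*t + 2)/(16*t^4 + 8*t^3 + 9*t^2 + 2*t + 1)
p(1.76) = -0.60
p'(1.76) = -0.04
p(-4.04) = -1.81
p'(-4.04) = 0.09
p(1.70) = -0.60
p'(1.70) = -0.05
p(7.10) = -0.18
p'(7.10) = 0.11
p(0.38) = -0.28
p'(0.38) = -0.29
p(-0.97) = -1.75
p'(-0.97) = -0.05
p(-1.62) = -1.71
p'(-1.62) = -0.04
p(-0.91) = -1.75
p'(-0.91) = -0.02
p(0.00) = -0.50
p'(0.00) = 2.00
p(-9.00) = -2.35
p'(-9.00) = 0.12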